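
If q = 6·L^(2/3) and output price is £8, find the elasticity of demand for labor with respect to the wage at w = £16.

MP_L = (2/3)·6·L^(-1/3), so P·MP_L = w gives 32·L^(-1/3) = w.
Solving, L(w) = (32/w)^(3). This is a constant-elasticity form: L ∝ w^(−3), so ε = −3.

ε = -3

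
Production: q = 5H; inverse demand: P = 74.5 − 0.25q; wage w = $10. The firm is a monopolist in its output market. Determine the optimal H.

Marginal revenue from the inverse demand is MR = 74.5 − 0.5q.
The marginal product is MP_H = 5.
A monopolist hires until marginal revenue product equals the wage: MR·MP_H = w.
(74.5 − 2.5H)·5 = 10, so H = 29.

H* = 29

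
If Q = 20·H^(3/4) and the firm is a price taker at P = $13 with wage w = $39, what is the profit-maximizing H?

H* = 625

MP_H = (3/4)·20·H^(-1/4) = 15·H^(-1/4).
Profit maximization for a price taker requires P·MP_H = w: 13·15·H^(-1/4) = 39.
So H^(-1/4) = 0.2, which gives H = 625.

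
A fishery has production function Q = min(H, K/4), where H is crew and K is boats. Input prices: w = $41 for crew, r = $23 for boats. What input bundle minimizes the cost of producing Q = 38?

H* = 38, K* = 152

With a fixed-proportions technology, the cost-minimizing bundle uses no slack in either input: H = K/4 = Q.
So H = 38 and K = 4·38 = 152.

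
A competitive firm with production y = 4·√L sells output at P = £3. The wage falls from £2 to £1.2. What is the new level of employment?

L* = 25

From P·MP_L = w with MP_L = 2·L^(-1/2), the labor demand is L(w) = (6/w)^(2).
At w = 2: L = 9. At w = 1.2: L = 25.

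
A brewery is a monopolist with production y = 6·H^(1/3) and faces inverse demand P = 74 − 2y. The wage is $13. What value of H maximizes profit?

Marginal revenue from the inverse demand is MR = 74 − 4y.
The marginal product is MP_H = 2·H^(-2/3).
A monopolist hires until marginal revenue product equals the wage: MR·MP_H = w.
At H, y = 6·H^(1/3). Substituting and solving: (74 − 24·H^(1/3))·2·H^(-2/3) = 13 gives H = 8.

H* = 8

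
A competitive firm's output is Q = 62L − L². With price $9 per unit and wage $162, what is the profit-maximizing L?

The marginal product of L is MP_L = 62 − 2L.
A price-taking firm hires until the value of the marginal product equals the wage: P·MP_L = w, so 9·(62 − 2L) = 162.
Then 62 − 2L = 18, giving L = 22.

L* = 22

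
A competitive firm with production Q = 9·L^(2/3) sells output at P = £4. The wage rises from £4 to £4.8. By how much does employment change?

ΔL = -91

From P·MP_L = w with MP_L = 6·L^(-1/3), the labor demand is L(w) = (24/w)^(3).
At w = 4: L = 216. At w = 4.8: L = 125.
ΔL = 125 − 216 = -91.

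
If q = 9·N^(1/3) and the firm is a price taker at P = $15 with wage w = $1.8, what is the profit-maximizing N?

N* = 125

MP_N = (1/3)·9·N^(-2/3) = 3·N^(-2/3).
Profit maximization for a price taker requires P·MP_N = w: 15·3·N^(-2/3) = 1.8.
So N^(-2/3) = 0.04, which gives N = 125.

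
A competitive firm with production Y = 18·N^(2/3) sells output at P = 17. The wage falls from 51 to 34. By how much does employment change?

ΔN = 152

From P·MP_N = w with MP_N = 12·N^(-1/3), the labor demand is N(w) = (204/w)^(3).
At w = 51: N = 64. At w = 34: N = 216.
ΔN = 216 − 64 = 152.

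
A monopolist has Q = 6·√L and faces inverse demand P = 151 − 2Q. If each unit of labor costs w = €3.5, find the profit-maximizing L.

L* = 36

Marginal revenue from the inverse demand is MR = 151 − 4Q.
The marginal product is MP_L = 3·L^(-1/2).
A monopolist hires until marginal revenue product equals the wage: MR·MP_L = w.
At L, Q = 6·√L. Substituting and solving: (151 − 24·√L)·3·L^(-1/2) = 3.5 gives L = 36.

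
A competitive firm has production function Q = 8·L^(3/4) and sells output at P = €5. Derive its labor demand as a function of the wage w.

MP_L = (3/4)·8·L^(-1/4) = 6·L^(-1/4).
Setting P·MP_L = w: 30·L^(-1/4) = w.
Solving for L: L^(-1/4) = w/30, so L = (30/w)^(4).

L(w) = 810000/w^(4)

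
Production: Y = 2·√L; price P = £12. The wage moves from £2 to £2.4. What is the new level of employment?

From P·MP_L = w with MP_L = L^(-1/2), the labor demand is L(w) = (12/w)^(2).
At w = 2: L = 36. At w = 2.4: L = 25.

L* = 25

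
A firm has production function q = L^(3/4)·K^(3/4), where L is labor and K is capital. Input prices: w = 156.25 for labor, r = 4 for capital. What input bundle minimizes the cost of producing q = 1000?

Cost minimization requires the marginal rate of technical substitution to equal the input-price ratio: MP_L/MP_K = w/r.
Here MP_L/MP_K = (3/4)·(K/L)/(3/4) = (K/L). Setting this equal to 156.25/4 = 39.0625 gives K = 39.0625L.
Substituting into q = 1000: L^(3/4)·(39.0625L)^(3/4) = 1000.
Solving, L = 16 and K = 625.

L* = 16, K* = 625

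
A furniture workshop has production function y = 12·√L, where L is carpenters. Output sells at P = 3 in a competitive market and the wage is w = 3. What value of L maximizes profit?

MP_L = (1/2)·12·L^(-1/2) = 6·L^(-1/2).
Profit maximization for a price taker requires P·MP_L = w: 3·6·L^(-1/2) = 3.
So L^(-1/2) = 1/6, which gives L = 36.

L* = 36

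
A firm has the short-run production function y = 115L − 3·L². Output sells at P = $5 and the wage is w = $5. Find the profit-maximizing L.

The marginal product of L is MP_L = 115 − 6L.
A price-taking firm hires until the value of the marginal product equals the wage: P·MP_L = w, so 5·(115 − 6L) = 5.
Then 115 − 6L = 1, giving L = 19.

L* = 19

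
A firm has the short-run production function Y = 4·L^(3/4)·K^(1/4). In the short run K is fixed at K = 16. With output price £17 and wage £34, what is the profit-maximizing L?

With K = 16, MP_L = (3/4)·4·L^(-1/4)·16^(1/4) = 6·L^(-1/4).
Profit maximization for a price taker requires P·MP_L = w: 17·6·L^(-1/4) = 34.
So L^(-1/4) = 1/3, which gives L = 81.

L* = 81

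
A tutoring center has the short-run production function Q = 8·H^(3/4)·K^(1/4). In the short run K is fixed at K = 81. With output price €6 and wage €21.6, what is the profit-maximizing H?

With K = 81, MP_H = (3/4)·8·H^(-1/4)·81^(1/4) = 18·H^(-1/4).
Profit maximization for a price taker requires P·MP_H = w: 6·18·H^(-1/4) = 21.6.
So H^(-1/4) = 0.2, which gives H = 625.

H* = 625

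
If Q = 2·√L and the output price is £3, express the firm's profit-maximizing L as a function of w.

MP_L = (1/2)·2·L^(-1/2) = L^(-1/2).
Setting P·MP_L = w: 3·L^(-1/2) = w.
Solving for L: L^(-1/2) = w/3, so L = (3/w)^(2).

L(w) = 9/w²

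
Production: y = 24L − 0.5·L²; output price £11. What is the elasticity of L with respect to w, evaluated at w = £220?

ε = -5

From P·MP_L = w with MP_L = 24 − L, labor demand is L(w) = 24 − w/11.
dL/dw = −1/(11) = -1/11.
At w = 220, L = 4, so ε = (dL/dw)·(w/L) = (-1/11)·(220/4) = -5.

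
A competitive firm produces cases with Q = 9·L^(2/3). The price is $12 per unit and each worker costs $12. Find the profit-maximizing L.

L* = 216

MP_L = (2/3)·9·L^(-1/3) = 6·L^(-1/3).
Profit maximization for a price taker requires P·MP_L = w: 12·6·L^(-1/3) = 12.
So L^(-1/3) = 1/6, which gives L = 216.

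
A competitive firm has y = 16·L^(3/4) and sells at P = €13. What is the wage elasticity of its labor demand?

ε = -4

MP_L = (3/4)·16·L^(-1/4), so P·MP_L = w gives 156·L^(-1/4) = w.
Solving, L(w) = (156/w)^(4). This is a constant-elasticity form: L ∝ w^(−4), so ε = −4.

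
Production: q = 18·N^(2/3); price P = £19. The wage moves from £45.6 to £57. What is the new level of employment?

From P·MP_N = w with MP_N = 12·N^(-1/3), the labor demand is N(w) = (228/w)^(3).
At w = 45.6: N = 125. At w = 57: N = 64.

N* = 64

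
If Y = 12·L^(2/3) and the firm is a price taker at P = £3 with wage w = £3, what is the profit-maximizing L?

L* = 512

MP_L = (2/3)·12·L^(-1/3) = 8·L^(-1/3).
Profit maximization for a price taker requires P·MP_L = w: 3·8·L^(-1/3) = 3.
So L^(-1/3) = 0.125, which gives L = 512.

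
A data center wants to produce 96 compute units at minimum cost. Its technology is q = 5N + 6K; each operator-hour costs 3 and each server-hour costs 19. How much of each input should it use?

The inputs are perfect substitutes, so the firm uses whichever has the lower cost per unit of output.
Cost per unit of output via N is w/5 = 0.6; via K it is r/6 = 19/6. N is cheaper.
Producing q = 96 with N alone: N = 19.2, K = 0.

N* = 19.2, K* = 0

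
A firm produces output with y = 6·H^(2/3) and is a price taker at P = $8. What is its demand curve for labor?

MP_H = (2/3)·6·H^(-1/3) = 4·H^(-1/3).
Setting P·MP_H = w: 32·H^(-1/3) = w.
Solving for H: H^(-1/3) = w/32, so H = (32/w)^(3).

H(w) = 32768/w³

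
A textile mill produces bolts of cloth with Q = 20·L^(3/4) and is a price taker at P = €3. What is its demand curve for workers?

MP_L = (3/4)·20·L^(-1/4) = 15·L^(-1/4).
Setting P·MP_L = w: 45·L^(-1/4) = w.
Solving for L: L^(-1/4) = w/45, so L = (45/w)^(4).

L(w) = 4100625/w^(4)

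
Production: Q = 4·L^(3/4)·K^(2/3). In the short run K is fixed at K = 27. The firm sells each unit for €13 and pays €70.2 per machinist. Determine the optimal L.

L* = 625

With K = 27, MP_L = (3/4)·4·L^(-1/4)·27^(2/3) = 27·L^(-1/4).
Profit maximization for a price taker requires P·MP_L = w: 13·27·L^(-1/4) = 70.2.
So L^(-1/4) = 0.2, which gives L = 625.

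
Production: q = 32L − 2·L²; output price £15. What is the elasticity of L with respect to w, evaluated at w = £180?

From P·MP_L = w with MP_L = 32 − 4L, labor demand is L(w) = (32 − w/15)/4.
dL/dw = −1/(60) = -1/60.
At w = 180, L = 5, so ε = (dL/dw)·(w/L) = (-1/60)·(180/5) = -0.6.

ε = -0.6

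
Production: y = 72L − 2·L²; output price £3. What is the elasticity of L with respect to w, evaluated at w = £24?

ε = -0.125

From P·MP_L = w with MP_L = 72 − 4L, labor demand is L(w) = (72 − w/3)/4.
dL/dw = −1/(12) = -1/12.
At w = 24, L = 16, so ε = (dL/dw)·(w/L) = (-1/12)·(24/16) = -0.125.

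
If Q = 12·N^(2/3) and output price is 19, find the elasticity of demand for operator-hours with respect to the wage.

MP_N = (2/3)·12·N^(-1/3), so P·MP_N = w gives 152·N^(-1/3) = w.
Solving, N(w) = (152/w)^(3). This is a constant-elasticity form: N ∝ w^(−3), so ε = −3.

ε = -3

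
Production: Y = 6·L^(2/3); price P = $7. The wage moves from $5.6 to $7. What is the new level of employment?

From P·MP_L = w with MP_L = 4·L^(-1/3), the labor demand is L(w) = (28/w)^(3).
At w = 5.6: L = 125. At w = 7: L = 64.

L* = 64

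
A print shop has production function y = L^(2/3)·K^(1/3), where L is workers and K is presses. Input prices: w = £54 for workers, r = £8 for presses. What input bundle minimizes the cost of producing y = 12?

Cost minimization requires the marginal rate of technical substitution to equal the input-price ratio: MP_L/MP_K = w/r.
Here MP_L/MP_K = (2/3)·(K/L)/(1/3) = 2·(K/L). Setting this equal to 54/8 = 6.75 gives K = 3.375L.
Substituting into y = 12: L^(2/3)·(3.375L)^(1/3) = 12.
Solving, L = 8 and K = 27.

L* = 8, K* = 27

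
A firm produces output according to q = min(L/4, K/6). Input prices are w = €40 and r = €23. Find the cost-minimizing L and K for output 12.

L* = 48, K* = 72

With a fixed-proportions technology, the cost-minimizing bundle uses no slack in either input: L/4 = K/6 = q.
So L = 4·12 = 48 and K = 6·12 = 72.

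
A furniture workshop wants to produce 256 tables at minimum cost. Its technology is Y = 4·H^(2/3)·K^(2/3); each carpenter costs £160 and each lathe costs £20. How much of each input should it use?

Cost minimization requires the marginal rate of technical substitution to equal the input-price ratio: MP_H/MP_K = w/r.
Here MP_H/MP_K = (2/3)·(K/H)/(2/3) = (K/H). Setting this equal to 160/20 = 8 gives K = 8H.
Substituting into Y = 256: 4·H^(2/3)·(8H)^(2/3) = 256.
Solving, H = 8 and K = 64.

H* = 8, K* = 64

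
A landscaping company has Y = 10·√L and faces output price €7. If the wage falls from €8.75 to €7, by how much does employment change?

From P·MP_L = w with MP_L = 5·L^(-1/2), the labor demand is L(w) = (35/w)^(2).
At w = 8.75: L = 16. At w = 7: L = 25.
ΔL = 25 − 16 = 9.

ΔL = 9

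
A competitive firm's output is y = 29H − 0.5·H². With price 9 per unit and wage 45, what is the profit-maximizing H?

The marginal product of H is MP_H = 29 − H.
A price-taking firm hires until the value of the marginal product equals the wage: P·MP_H = w, so 9·(29 − H) = 45.
Then 29 − H = 5, giving H = 24.

H* = 24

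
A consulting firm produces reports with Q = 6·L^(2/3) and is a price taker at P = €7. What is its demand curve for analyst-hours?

MP_L = (2/3)·6·L^(-1/3) = 4·L^(-1/3).
Setting P·MP_L = w: 28·L^(-1/3) = w.
Solving for L: L^(-1/3) = w/28, so L = (28/w)^(3).

L(w) = 21952/w³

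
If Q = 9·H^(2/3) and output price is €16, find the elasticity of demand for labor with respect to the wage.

ε = -3

MP_H = (2/3)·9·H^(-1/3), so P·MP_H = w gives 96·H^(-1/3) = w.
Solving, H(w) = (96/w)^(3). This is a constant-elasticity form: H ∝ w^(−3), so ε = −3.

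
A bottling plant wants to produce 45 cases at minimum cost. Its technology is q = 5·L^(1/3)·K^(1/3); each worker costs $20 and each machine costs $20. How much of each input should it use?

L* = 27, K* = 27

Cost minimization requires the marginal rate of technical substitution to equal the input-price ratio: MP_L/MP_K = w/r.
Here MP_L/MP_K = (1/3)·(K/L)/(1/3) = (K/L). Setting this equal to 20/20 = 1 gives K = L.
Substituting into q = 45: 5·L^(1/3)·(L)^(1/3) = 45.
Solving, L = 27 and K = 27.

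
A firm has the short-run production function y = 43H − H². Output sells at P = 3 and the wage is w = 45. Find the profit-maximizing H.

The marginal product of H is MP_H = 43 − 2H.
A price-taking firm hires until the value of the marginal product equals the wage: P·MP_H = w, so 3·(43 − 2H) = 45.
Then 43 − 2H = 15, giving H = 14.

H* = 14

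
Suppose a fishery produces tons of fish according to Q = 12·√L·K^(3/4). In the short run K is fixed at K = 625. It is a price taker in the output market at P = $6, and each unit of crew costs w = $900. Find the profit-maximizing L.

With K = 625, MP_L = (1/2)·12·L^(-1/2)·625^(3/4) = 750·L^(-1/2).
Profit maximization for a price taker requires P·MP_L = w: 6·750·L^(-1/2) = 900.
So L^(-1/2) = 0.2, which gives L = 25.

L* = 25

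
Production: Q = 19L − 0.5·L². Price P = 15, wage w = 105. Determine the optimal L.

The marginal product of L is MP_L = 19 − L.
A price-taking firm hires until the value of the marginal product equals the wage: P·MP_L = w, so 15·(19 − L) = 105.
Then 19 − L = 7, giving L = 12.

L* = 12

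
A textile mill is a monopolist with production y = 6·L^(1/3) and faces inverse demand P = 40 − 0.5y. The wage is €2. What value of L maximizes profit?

L* = 64

Marginal revenue from the inverse demand is MR = 40 − y.
The marginal product is MP_L = 2·L^(-2/3).
A monopolist hires until marginal revenue product equals the wage: MR·MP_L = w.
At L, y = 6·L^(1/3). Substituting and solving: (40 − 6·L^(1/3))·2·L^(-2/3) = 2 gives L = 64.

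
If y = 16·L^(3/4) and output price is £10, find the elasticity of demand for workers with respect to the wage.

MP_L = (3/4)·16·L^(-1/4), so P·MP_L = w gives 120·L^(-1/4) = w.
Solving, L(w) = (120/w)^(4). This is a constant-elasticity form: L ∝ w^(−4), so ε = −4.

ε = -4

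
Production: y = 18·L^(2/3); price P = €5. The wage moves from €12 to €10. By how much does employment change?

ΔL = 91

From P·MP_L = w with MP_L = 12·L^(-1/3), the labor demand is L(w) = (60/w)^(3).
At w = 12: L = 125. At w = 10: L = 216.
ΔL = 216 − 125 = 91.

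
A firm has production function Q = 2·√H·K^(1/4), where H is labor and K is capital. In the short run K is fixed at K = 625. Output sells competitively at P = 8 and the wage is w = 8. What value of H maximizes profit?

H* = 25

With K = 625, MP_H = (1/2)·2·H^(-1/2)·625^(1/4) = 5·H^(-1/2).
Profit maximization for a price taker requires P·MP_H = w: 8·5·H^(-1/2) = 8.
So H^(-1/2) = 0.2, which gives H = 25.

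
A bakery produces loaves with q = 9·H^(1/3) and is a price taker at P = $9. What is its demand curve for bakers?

MP_H = (1/3)·9·H^(-2/3) = 3·H^(-2/3).
Setting P·MP_H = w: 27·H^(-2/3) = w.
Solving for H: H^(-2/3) = w/27, so H = (27/w)^(3/2).

H(w) = (27/w)^(3/2)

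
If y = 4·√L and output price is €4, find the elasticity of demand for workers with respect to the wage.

ε = -2

MP_L = (1/2)·4·L^(-1/2), so P·MP_L = w gives 8·L^(-1/2) = w.
Solving, L(w) = (8/w)^(2). This is a constant-elasticity form: L ∝ w^(−2), so ε = −2.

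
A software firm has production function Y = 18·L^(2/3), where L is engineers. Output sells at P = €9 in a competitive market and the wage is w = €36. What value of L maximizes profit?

L* = 27

MP_L = (2/3)·18·L^(-1/3) = 12·L^(-1/3).
Profit maximization for a price taker requires P·MP_L = w: 9·12·L^(-1/3) = 36.
So L^(-1/3) = 1/3, which gives L = 27.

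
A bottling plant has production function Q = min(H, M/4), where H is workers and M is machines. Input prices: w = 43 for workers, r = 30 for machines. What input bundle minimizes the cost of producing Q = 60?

H* = 60, M* = 240

With a fixed-proportions technology, the cost-minimizing bundle uses no slack in either input: H = M/4 = Q.
So H = 60 and M = 4·60 = 240.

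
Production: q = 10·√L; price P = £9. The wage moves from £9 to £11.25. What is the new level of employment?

From P·MP_L = w with MP_L = 5·L^(-1/2), the labor demand is L(w) = (45/w)^(2).
At w = 9: L = 25. At w = 11.25: L = 16.

L* = 16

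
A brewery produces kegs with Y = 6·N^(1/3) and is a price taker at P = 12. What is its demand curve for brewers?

N(w) = (24/w)^(3/2)

MP_N = (1/3)·6·N^(-2/3) = 2·N^(-2/3).
Setting P·MP_N = w: 24·N^(-2/3) = w.
Solving for N: N^(-2/3) = w/24, so N = (24/w)^(3/2).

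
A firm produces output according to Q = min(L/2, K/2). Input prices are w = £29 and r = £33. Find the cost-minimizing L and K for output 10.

With a fixed-proportions technology, the cost-minimizing bundle uses no slack in either input: L/2 = K/2 = Q.
So L = 2·10 = 20 and K = 2·10 = 20.

L* = 20, K* = 20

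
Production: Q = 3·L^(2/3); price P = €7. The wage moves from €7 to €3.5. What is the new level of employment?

L* = 64

From P·MP_L = w with MP_L = 2·L^(-1/3), the labor demand is L(w) = (14/w)^(3).
At w = 7: L = 8. At w = 3.5: L = 64.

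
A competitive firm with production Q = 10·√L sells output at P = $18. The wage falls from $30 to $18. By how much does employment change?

ΔL = 16

From P·MP_L = w with MP_L = 5·L^(-1/2), the labor demand is L(w) = (90/w)^(2).
At w = 30: L = 9. At w = 18: L = 25.
ΔL = 25 − 9 = 16.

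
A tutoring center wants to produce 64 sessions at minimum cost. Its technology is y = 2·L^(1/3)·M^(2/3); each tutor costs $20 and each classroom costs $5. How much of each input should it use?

L* = 8, M* = 64

Cost minimization requires the marginal rate of technical substitution to equal the input-price ratio: MP_L/MP_M = w/r.
Here MP_L/MP_M = (1/3)·(M/L)/(2/3) = 0.5·(M/L). Setting this equal to 20/5 = 4 gives M = 8L.
Substituting into y = 64: 2·L^(1/3)·(8L)^(2/3) = 64.
Solving, L = 8 and M = 64.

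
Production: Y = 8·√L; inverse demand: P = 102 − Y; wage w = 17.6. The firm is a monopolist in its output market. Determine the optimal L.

L* = 25

Marginal revenue from the inverse demand is MR = 102 − 2Y.
The marginal product is MP_L = 4·L^(-1/2).
A monopolist hires until marginal revenue product equals the wage: MR·MP_L = w.
At L, Y = 8·√L. Substituting and solving: (102 − 16·√L)·4·L^(-1/2) = 17.6 gives L = 25.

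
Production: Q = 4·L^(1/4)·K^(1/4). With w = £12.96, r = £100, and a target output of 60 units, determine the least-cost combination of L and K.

Cost minimization requires the marginal rate of technical substitution to equal the input-price ratio: MP_L/MP_K = w/r.
Here MP_L/MP_K = (1/4)·(K/L)/(1/4) = (K/L). Setting this equal to 12.96/100 = 0.1296 gives K = 0.1296L.
Substituting into Q = 60: 4·L^(1/4)·(0.1296L)^(1/4) = 60.
Solving, L = 625 and K = 81.

L* = 625, K* = 81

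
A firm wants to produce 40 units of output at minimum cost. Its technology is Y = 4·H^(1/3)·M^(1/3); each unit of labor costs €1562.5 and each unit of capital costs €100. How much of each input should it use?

Cost minimization requires the marginal rate of technical substitution to equal the input-price ratio: MP_H/MP_M = w/r.
Here MP_H/MP_M = (1/3)·(M/H)/(1/3) = (M/H). Setting this equal to 1562.5/100 = 15.625 gives M = 15.625H.
Substituting into Y = 40: 4·H^(1/3)·(15.625H)^(1/3) = 40.
Solving, H = 8 and M = 125.

H* = 8, M* = 125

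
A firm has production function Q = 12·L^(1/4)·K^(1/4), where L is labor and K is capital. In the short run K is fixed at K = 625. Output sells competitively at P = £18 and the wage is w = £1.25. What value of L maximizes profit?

L* = 1296

With K = 625, MP_L = (1/4)·12·L^(-3/4)·625^(1/4) = 15·L^(-3/4).
Profit maximization for a price taker requires P·MP_L = w: 18·15·L^(-3/4) = 1.25.
So L^(-3/4) = 1/216, which gives L = 1296.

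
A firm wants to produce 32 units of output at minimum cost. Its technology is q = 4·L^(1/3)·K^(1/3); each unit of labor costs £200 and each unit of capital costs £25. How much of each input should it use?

L* = 8, K* = 64

Cost minimization requires the marginal rate of technical substitution to equal the input-price ratio: MP_L/MP_K = w/r.
Here MP_L/MP_K = (1/3)·(K/L)/(1/3) = (K/L). Setting this equal to 200/25 = 8 gives K = 8L.
Substituting into q = 32: 4·L^(1/3)·(8L)^(1/3) = 32.
Solving, L = 8 and K = 64.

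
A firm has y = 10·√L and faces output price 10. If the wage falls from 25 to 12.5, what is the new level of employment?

L* = 16

From P·MP_L = w with MP_L = 5·L^(-1/2), the labor demand is L(w) = (50/w)^(2).
At w = 25: L = 4. At w = 12.5: L = 16.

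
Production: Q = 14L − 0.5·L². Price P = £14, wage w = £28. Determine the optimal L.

L* = 12

The marginal product of L is MP_L = 14 − L.
A price-taking firm hires until the value of the marginal product equals the wage: P·MP_L = w, so 14·(14 − L) = 28.
Then 14 − L = 2, giving L = 12.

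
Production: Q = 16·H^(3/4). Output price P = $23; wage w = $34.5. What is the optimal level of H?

MP_H = (3/4)·16·H^(-1/4) = 12·H^(-1/4).
Profit maximization for a price taker requires P·MP_H = w: 23·12·H^(-1/4) = 34.5.
So H^(-1/4) = 0.125, which gives H = 4096.

H* = 4096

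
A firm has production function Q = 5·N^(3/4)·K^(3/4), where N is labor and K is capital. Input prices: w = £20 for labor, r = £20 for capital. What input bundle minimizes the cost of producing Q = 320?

N* = 16, K* = 16

Cost minimization requires the marginal rate of technical substitution to equal the input-price ratio: MP_N/MP_K = w/r.
Here MP_N/MP_K = (3/4)·(K/N)/(3/4) = (K/N). Setting this equal to 20/20 = 1 gives K = N.
Substituting into Q = 320: 5·N^(3/4)·(N)^(3/4) = 320.
Solving, N = 16 and K = 16.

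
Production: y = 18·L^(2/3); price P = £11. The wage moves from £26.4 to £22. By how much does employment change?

From P·MP_L = w with MP_L = 12·L^(-1/3), the labor demand is L(w) = (132/w)^(3).
At w = 26.4: L = 125. At w = 22: L = 216.
ΔL = 216 − 125 = 91.

ΔL = 91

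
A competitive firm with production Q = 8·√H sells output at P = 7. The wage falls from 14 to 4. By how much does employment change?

ΔH = 45

From P·MP_H = w with MP_H = 4·H^(-1/2), the labor demand is H(w) = (28/w)^(2).
At w = 14: H = 4. At w = 4: H = 49.
ΔH = 49 − 4 = 45.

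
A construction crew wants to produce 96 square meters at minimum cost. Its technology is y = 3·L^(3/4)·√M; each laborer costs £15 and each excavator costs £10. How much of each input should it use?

Cost minimization requires the marginal rate of technical substitution to equal the input-price ratio: MP_L/MP_M = w/r.
Here MP_L/MP_M = (3/4)·(M/L)/(1/2) = 1.5·(M/L). Setting this equal to 15/10 = 1.5 gives M = L.
Substituting into y = 96: 3·L^(3/4)·(L)^(1/2) = 96.
Solving, L = 16 and M = 16.

L* = 16, M* = 16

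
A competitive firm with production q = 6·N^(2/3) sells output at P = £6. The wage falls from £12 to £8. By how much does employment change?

From P·MP_N = w with MP_N = 4·N^(-1/3), the labor demand is N(w) = (24/w)^(3).
At w = 12: N = 8. At w = 8: N = 27.
ΔN = 27 − 8 = 19.

ΔN = 19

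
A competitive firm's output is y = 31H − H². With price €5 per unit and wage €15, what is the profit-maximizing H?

H* = 14

The marginal product of H is MP_H = 31 − 2H.
A price-taking firm hires until the value of the marginal product equals the wage: P·MP_H = w, so 5·(31 − 2H) = 15.
Then 31 − 2H = 3, giving H = 14.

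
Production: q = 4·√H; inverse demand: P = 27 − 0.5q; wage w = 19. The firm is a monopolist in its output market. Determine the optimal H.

Marginal revenue from the inverse demand is MR = 27 − q.
The marginal product is MP_H = 2·H^(-1/2).
A monopolist hires until marginal revenue product equals the wage: MR·MP_H = w.
At H, q = 4·√H. Substituting and solving: (27 − 4·√H)·2·H^(-1/2) = 19 gives H = 4.

H* = 4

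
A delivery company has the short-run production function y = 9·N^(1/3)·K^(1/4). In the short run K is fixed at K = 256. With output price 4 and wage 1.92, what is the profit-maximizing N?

N* = 125

With K = 256, MP_N = (1/3)·9·N^(-2/3)·256^(1/4) = 12·N^(-2/3).
Profit maximization for a price taker requires P·MP_N = w: 4·12·N^(-2/3) = 1.92.
So N^(-2/3) = 0.04, which gives N = 125.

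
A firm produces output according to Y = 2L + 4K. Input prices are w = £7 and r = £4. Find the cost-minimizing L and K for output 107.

L* = 0, K* = 26.75

The inputs are perfect substitutes, so the firm uses whichever has the lower cost per unit of output.
Cost per unit of output via L is w/2 = 3.5; via K it is r/4 = 1. K is cheaper.
Producing Y = 107 with K alone: L = 0, K = 26.75.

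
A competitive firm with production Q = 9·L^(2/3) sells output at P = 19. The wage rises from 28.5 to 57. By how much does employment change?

From P·MP_L = w with MP_L = 6·L^(-1/3), the labor demand is L(w) = (114/w)^(3).
At w = 28.5: L = 64. At w = 57: L = 8.
ΔL = 8 − 64 = -56.

ΔL = -56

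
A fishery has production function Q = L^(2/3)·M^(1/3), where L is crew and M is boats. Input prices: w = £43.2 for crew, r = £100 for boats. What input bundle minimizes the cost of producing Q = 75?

L* = 125, M* = 27

Cost minimization requires the marginal rate of technical substitution to equal the input-price ratio: MP_L/MP_M = w/r.
Here MP_L/MP_M = (2/3)·(M/L)/(1/3) = 2·(M/L). Setting this equal to 43.2/100 = 0.432 gives M = 0.216L.
Substituting into Q = 75: L^(2/3)·(0.216L)^(1/3) = 75.
Solving, L = 125 and M = 27.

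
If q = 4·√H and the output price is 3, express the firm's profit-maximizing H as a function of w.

MP_H = (1/2)·4·H^(-1/2) = 2·H^(-1/2).
Setting P·MP_H = w: 6·H^(-1/2) = w.
Solving for H: H^(-1/2) = w/6, so H = (6/w)^(2).

H(w) = 36/w²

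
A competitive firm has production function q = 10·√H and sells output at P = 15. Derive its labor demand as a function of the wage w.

MP_H = (1/2)·10·H^(-1/2) = 5·H^(-1/2).
Setting P·MP_H = w: 75·H^(-1/2) = w.
Solving for H: H^(-1/2) = w/75, so H = (75/w)^(2).

H(w) = 5625/w²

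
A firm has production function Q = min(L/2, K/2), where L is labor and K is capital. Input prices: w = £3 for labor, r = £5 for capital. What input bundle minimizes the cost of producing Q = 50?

With a fixed-proportions technology, the cost-minimizing bundle uses no slack in either input: L/2 = K/2 = Q.
So L = 2·50 = 100 and K = 2·50 = 100.

L* = 100, K* = 100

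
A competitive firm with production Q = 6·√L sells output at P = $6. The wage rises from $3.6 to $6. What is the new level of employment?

From P·MP_L = w with MP_L = 3·L^(-1/2), the labor demand is L(w) = (18/w)^(2).
At w = 3.6: L = 25. At w = 6: L = 9.

L* = 9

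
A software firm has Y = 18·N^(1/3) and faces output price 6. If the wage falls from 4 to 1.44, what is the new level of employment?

From P·MP_N = w with MP_N = 6·N^(-2/3), the labor demand is N(w) = (36/w)^(3/2).
At w = 4: N = 27. At w = 1.44: N = 125.

N* = 125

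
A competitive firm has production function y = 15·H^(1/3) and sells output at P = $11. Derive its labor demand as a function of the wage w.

MP_H = (1/3)·15·H^(-2/3) = 5·H^(-2/3).
Setting P·MP_H = w: 55·H^(-2/3) = w.
Solving for H: H^(-2/3) = w/55, so H = (55/w)^(3/2).

H(w) = (55/w)^(3/2)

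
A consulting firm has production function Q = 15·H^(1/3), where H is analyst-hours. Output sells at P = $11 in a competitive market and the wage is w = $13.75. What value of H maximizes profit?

MP_H = (1/3)·15·H^(-2/3) = 5·H^(-2/3).
Profit maximization for a price taker requires P·MP_H = w: 11·5·H^(-2/3) = 13.75.
So H^(-2/3) = 0.25, which gives H = 8.

H* = 8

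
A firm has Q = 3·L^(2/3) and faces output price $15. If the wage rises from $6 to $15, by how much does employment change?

From P·MP_L = w with MP_L = 2·L^(-1/3), the labor demand is L(w) = (30/w)^(3).
At w = 6: L = 125. At w = 15: L = 8.
ΔL = 8 − 125 = -117.

ΔL = -117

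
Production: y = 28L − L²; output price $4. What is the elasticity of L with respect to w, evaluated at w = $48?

From P·MP_L = w with MP_L = 28 − 2L, labor demand is L(w) = (28 − w/4)/2.
dL/dw = −1/(8) = -0.125.
At w = 48, L = 8, so ε = (dL/dw)·(w/L) = (-0.125)·(48/8) = -0.75.

ε = -0.75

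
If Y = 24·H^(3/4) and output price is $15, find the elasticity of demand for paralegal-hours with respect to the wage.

MP_H = (3/4)·24·H^(-1/4), so P·MP_H = w gives 270·H^(-1/4) = w.
Solving, H(w) = (270/w)^(4). This is a constant-elasticity form: H ∝ w^(−4), so ε = −4.

ε = -4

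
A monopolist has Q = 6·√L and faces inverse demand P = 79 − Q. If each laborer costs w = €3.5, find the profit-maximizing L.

Marginal revenue from the inverse demand is MR = 79 − 2Q.
The marginal product is MP_L = 3·L^(-1/2).
A monopolist hires until marginal revenue product equals the wage: MR·MP_L = w.
At L, Q = 6·√L. Substituting and solving: (79 − 12·√L)·3·L^(-1/2) = 3.5 gives L = 36.

L* = 36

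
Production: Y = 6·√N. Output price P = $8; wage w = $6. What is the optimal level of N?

N* = 16

MP_N = (1/2)·6·N^(-1/2) = 3·N^(-1/2).
Profit maximization for a price taker requires P·MP_N = w: 8·3·N^(-1/2) = 6.
So N^(-1/2) = 0.25, which gives N = 16.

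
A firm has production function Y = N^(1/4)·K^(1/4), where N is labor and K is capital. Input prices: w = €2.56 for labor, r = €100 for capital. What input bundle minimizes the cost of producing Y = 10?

Cost minimization requires the marginal rate of technical substitution to equal the input-price ratio: MP_N/MP_K = w/r.
Here MP_N/MP_K = (1/4)·(K/N)/(1/4) = (K/N). Setting this equal to 2.56/100 = 0.0256 gives K = 0.0256N.
Substituting into Y = 10: N^(1/4)·(0.0256N)^(1/4) = 10.
Solving, N = 625 and K = 16.

N* = 625, K* = 16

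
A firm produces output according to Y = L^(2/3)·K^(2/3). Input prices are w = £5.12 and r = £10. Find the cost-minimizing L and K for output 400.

L* = 125, K* = 64

Cost minimization requires the marginal rate of technical substitution to equal the input-price ratio: MP_L/MP_K = w/r.
Here MP_L/MP_K = (2/3)·(K/L)/(2/3) = (K/L). Setting this equal to 5.12/10 = 0.512 gives K = 0.512L.
Substituting into Y = 400: L^(2/3)·(0.512L)^(2/3) = 400.
Solving, L = 125 and K = 64.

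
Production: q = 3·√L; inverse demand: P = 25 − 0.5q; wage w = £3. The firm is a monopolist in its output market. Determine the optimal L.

Marginal revenue from the inverse demand is MR = 25 − q.
The marginal product is MP_L = 1.5·L^(-1/2).
A monopolist hires until marginal revenue product equals the wage: MR·MP_L = w.
At L, q = 3·√L. Substituting and solving: (25 − 3·√L)·1.5·L^(-1/2) = 3 gives L = 25.

L* = 25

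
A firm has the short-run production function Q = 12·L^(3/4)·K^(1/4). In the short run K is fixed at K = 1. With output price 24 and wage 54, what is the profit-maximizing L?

L* = 256

With K = 1, MP_L = (3/4)·12·L^(-1/4)·1^(1/4) = 9·L^(-1/4).
Profit maximization for a price taker requires P·MP_L = w: 24·9·L^(-1/4) = 54.
So L^(-1/4) = 0.25, which gives L = 256.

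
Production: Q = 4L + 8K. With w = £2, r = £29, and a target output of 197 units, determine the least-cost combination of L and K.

The inputs are perfect substitutes, so the firm uses whichever has the lower cost per unit of output.
Cost per unit of output via L is w/4 = 0.5; via K it is r/8 = 3.625. L is cheaper.
Producing Q = 197 with L alone: L = 49.25, K = 0.

L* = 49.25, K* = 0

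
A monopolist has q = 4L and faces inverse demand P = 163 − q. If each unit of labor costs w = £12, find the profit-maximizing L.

Marginal revenue from the inverse demand is MR = 163 − 2q.
The marginal product is MP_L = 4.
A monopolist hires until marginal revenue product equals the wage: MR·MP_L = w.
(163 − 8L)·4 = 12, so L = 20.

L* = 20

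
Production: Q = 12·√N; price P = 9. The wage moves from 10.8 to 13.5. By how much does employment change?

From P·MP_N = w with MP_N = 6·N^(-1/2), the labor demand is N(w) = (54/w)^(2).
At w = 10.8: N = 25. At w = 13.5: N = 16.
ΔN = 16 − 25 = -9.

ΔN = -9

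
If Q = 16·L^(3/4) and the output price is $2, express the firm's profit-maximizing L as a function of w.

L(w) = 331776/w^(4)

MP_L = (3/4)·16·L^(-1/4) = 12·L^(-1/4).
Setting P·MP_L = w: 24·L^(-1/4) = w.
Solving for L: L^(-1/4) = w/24, so L = (24/w)^(4).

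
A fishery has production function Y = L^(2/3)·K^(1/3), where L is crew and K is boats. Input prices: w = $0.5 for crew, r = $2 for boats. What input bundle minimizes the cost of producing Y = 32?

Cost minimization requires the marginal rate of technical substitution to equal the input-price ratio: MP_L/MP_K = w/r.
Here MP_L/MP_K = (2/3)·(K/L)/(1/3) = 2·(K/L). Setting this equal to 0.5/2 = 0.25 gives K = 0.125L.
Substituting into Y = 32: L^(2/3)·(0.125L)^(1/3) = 32.
Solving, L = 64 and K = 8.

L* = 64, K* = 8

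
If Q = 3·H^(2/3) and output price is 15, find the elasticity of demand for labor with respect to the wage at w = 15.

ε = -3

MP_H = (2/3)·3·H^(-1/3), so P·MP_H = w gives 30·H^(-1/3) = w.
Solving, H(w) = (30/w)^(3). This is a constant-elasticity form: H ∝ w^(−3), so ε = −3.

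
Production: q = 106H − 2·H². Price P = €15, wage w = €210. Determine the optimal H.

The marginal product of H is MP_H = 106 − 4H.
A price-taking firm hires until the value of the marginal product equals the wage: P·MP_H = w, so 15·(106 − 4H) = 210.
Then 106 − 4H = 14, giving H = 23.

H* = 23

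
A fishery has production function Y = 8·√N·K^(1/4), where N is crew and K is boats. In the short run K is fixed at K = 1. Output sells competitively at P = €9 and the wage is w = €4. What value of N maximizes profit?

N* = 81

With K = 1, MP_N = (1/2)·8·N^(-1/2)·1^(1/4) = 4·N^(-1/2).
Profit maximization for a price taker requires P·MP_N = w: 9·4·N^(-1/2) = 4.
So N^(-1/2) = 1/9, which gives N = 81.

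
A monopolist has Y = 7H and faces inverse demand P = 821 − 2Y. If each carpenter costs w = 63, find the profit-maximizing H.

Marginal revenue from the inverse demand is MR = 821 − 4Y.
The marginal product is MP_H = 7.
A monopolist hires until marginal revenue product equals the wage: MR·MP_H = w.
(821 − 28H)·7 = 63, so H = 29.

H* = 29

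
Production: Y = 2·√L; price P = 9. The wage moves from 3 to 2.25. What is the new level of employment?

L* = 16

From P·MP_L = w with MP_L = L^(-1/2), the labor demand is L(w) = (9/w)^(2).
At w = 3: L = 9. At w = 2.25: L = 16.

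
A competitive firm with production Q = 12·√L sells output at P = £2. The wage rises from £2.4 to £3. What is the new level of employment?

L* = 16

From P·MP_L = w with MP_L = 6·L^(-1/2), the labor demand is L(w) = (12/w)^(2).
At w = 2.4: L = 25. At w = 3: L = 16.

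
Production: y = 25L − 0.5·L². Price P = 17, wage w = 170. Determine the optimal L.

The marginal product of L is MP_L = 25 − L.
A price-taking firm hires until the value of the marginal product equals the wage: P·MP_L = w, so 17·(25 − L) = 170.
Then 25 − L = 10, giving L = 15.

L* = 15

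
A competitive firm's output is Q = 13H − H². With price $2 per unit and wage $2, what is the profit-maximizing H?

H* = 6

The marginal product of H is MP_H = 13 − 2H.
A price-taking firm hires until the value of the marginal product equals the wage: P·MP_H = w, so 2·(13 − 2H) = 2.
Then 13 − 2H = 1, giving H = 6.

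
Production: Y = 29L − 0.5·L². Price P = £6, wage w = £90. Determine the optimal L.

L* = 14

The marginal product of L is MP_L = 29 − L.
A price-taking firm hires until the value of the marginal product equals the wage: P·MP_L = w, so 6·(29 − L) = 90.
Then 29 − L = 15, giving L = 14.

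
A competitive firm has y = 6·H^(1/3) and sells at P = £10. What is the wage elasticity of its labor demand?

MP_H = (1/3)·6·H^(-2/3), so P·MP_H = w gives 20·H^(-2/3) = w.
Solving, H(w) = (20/w)^(3/2). This is a constant-elasticity form: H ∝ w^(−3/2), so ε = −3/2.

ε = -1.5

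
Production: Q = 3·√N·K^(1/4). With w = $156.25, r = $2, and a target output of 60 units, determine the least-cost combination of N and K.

Cost minimization requires the marginal rate of technical substitution to equal the input-price ratio: MP_N/MP_K = w/r.
Here MP_N/MP_K = (1/2)·(K/N)/(1/4) = 2·(K/N). Setting this equal to 156.25/2 = 78.125 gives K = 39.0625N.
Substituting into Q = 60: 3·N^(1/2)·(39.0625N)^(1/4) = 60.
Solving, N = 16 and K = 625.

N* = 16, K* = 625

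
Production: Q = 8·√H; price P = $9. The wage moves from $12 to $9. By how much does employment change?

From P·MP_H = w with MP_H = 4·H^(-1/2), the labor demand is H(w) = (36/w)^(2).
At w = 12: H = 9. At w = 9: H = 16.
ΔH = 16 − 9 = 7.

ΔH = 7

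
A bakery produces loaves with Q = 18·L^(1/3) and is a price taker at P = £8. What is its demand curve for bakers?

MP_L = (1/3)·18·L^(-2/3) = 6·L^(-2/3).
Setting P·MP_L = w: 48·L^(-2/3) = w.
Solving for L: L^(-2/3) = w/48, so L = (48/w)^(3/2).

L(w) = (48/w)^(3/2)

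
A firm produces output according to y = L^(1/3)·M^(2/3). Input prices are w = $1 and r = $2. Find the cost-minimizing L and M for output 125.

Cost minimization requires the marginal rate of technical substitution to equal the input-price ratio: MP_L/MP_M = w/r.
Here MP_L/MP_M = (1/3)·(M/L)/(2/3) = 0.5·(M/L). Setting this equal to 1/2 = 0.5 gives M = L.
Substituting into y = 125: L^(1/3)·(L)^(2/3) = 125.
Solving, L = 125 and M = 125.

L* = 125, M* = 125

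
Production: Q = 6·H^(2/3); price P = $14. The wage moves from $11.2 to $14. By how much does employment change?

From P·MP_H = w with MP_H = 4·H^(-1/3), the labor demand is H(w) = (56/w)^(3).
At w = 11.2: H = 125. At w = 14: H = 64.
ΔH = 64 − 125 = -61.

ΔH = -61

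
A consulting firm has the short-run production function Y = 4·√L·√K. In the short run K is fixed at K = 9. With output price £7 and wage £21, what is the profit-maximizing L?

With K = 9, MP_L = (1/2)·4·L^(-1/2)·9^(1/2) = 6·L^(-1/2).
Profit maximization for a price taker requires P·MP_L = w: 7·6·L^(-1/2) = 21.
So L^(-1/2) = 0.5, which gives L = 4.

L* = 4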